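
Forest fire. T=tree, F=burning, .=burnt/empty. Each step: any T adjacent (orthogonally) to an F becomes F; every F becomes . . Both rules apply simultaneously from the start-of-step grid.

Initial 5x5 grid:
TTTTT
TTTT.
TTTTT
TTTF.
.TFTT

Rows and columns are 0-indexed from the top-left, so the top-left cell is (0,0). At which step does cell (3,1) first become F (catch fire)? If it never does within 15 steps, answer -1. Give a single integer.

Step 1: cell (3,1)='T' (+4 fires, +2 burnt)
Step 2: cell (3,1)='F' (+5 fires, +4 burnt)
  -> target ignites at step 2
Step 3: cell (3,1)='.' (+4 fires, +5 burnt)
Step 4: cell (3,1)='.' (+4 fires, +4 burnt)
Step 5: cell (3,1)='.' (+2 fires, +4 burnt)
Step 6: cell (3,1)='.' (+1 fires, +2 burnt)
Step 7: cell (3,1)='.' (+0 fires, +1 burnt)
  fire out at step 7

2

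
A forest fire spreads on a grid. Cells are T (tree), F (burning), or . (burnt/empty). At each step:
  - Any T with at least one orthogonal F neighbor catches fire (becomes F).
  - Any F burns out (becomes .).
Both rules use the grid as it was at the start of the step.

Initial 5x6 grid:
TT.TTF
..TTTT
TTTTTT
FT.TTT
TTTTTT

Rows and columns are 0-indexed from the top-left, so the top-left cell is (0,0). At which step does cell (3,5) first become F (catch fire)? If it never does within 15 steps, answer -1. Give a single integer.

Step 1: cell (3,5)='T' (+5 fires, +2 burnt)
Step 2: cell (3,5)='T' (+5 fires, +5 burnt)
Step 3: cell (3,5)='F' (+5 fires, +5 burnt)
  -> target ignites at step 3
Step 4: cell (3,5)='.' (+5 fires, +5 burnt)
Step 5: cell (3,5)='.' (+2 fires, +5 burnt)
Step 6: cell (3,5)='.' (+0 fires, +2 burnt)
  fire out at step 6

3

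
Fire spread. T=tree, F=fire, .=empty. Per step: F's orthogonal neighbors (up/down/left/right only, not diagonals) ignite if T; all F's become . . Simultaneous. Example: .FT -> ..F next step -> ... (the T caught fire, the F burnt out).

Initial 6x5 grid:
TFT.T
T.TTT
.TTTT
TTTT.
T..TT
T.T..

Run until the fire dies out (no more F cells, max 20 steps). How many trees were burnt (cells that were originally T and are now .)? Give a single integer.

Answer: 19

Derivation:
Step 1: +2 fires, +1 burnt (F count now 2)
Step 2: +2 fires, +2 burnt (F count now 2)
Step 3: +2 fires, +2 burnt (F count now 2)
Step 4: +4 fires, +2 burnt (F count now 4)
Step 5: +4 fires, +4 burnt (F count now 4)
Step 6: +2 fires, +4 burnt (F count now 2)
Step 7: +2 fires, +2 burnt (F count now 2)
Step 8: +1 fires, +2 burnt (F count now 1)
Step 9: +0 fires, +1 burnt (F count now 0)
Fire out after step 9
Initially T: 20, now '.': 29
Total burnt (originally-T cells now '.'): 19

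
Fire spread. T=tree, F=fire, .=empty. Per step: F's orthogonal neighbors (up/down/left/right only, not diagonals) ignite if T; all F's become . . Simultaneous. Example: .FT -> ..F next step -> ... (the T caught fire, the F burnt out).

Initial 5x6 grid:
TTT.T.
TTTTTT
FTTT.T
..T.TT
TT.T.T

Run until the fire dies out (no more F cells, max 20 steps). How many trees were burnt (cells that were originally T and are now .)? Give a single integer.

Step 1: +2 fires, +1 burnt (F count now 2)
Step 2: +3 fires, +2 burnt (F count now 3)
Step 3: +4 fires, +3 burnt (F count now 4)
Step 4: +2 fires, +4 burnt (F count now 2)
Step 5: +1 fires, +2 burnt (F count now 1)
Step 6: +2 fires, +1 burnt (F count now 2)
Step 7: +1 fires, +2 burnt (F count now 1)
Step 8: +1 fires, +1 burnt (F count now 1)
Step 9: +2 fires, +1 burnt (F count now 2)
Step 10: +0 fires, +2 burnt (F count now 0)
Fire out after step 10
Initially T: 21, now '.': 27
Total burnt (originally-T cells now '.'): 18

Answer: 18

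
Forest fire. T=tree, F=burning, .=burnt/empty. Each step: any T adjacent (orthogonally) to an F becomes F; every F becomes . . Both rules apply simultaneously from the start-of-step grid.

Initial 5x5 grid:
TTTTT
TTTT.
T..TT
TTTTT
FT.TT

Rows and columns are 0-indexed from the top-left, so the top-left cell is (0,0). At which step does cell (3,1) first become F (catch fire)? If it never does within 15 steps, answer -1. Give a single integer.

Step 1: cell (3,1)='T' (+2 fires, +1 burnt)
Step 2: cell (3,1)='F' (+2 fires, +2 burnt)
  -> target ignites at step 2
Step 3: cell (3,1)='.' (+2 fires, +2 burnt)
Step 4: cell (3,1)='.' (+3 fires, +2 burnt)
Step 5: cell (3,1)='.' (+5 fires, +3 burnt)
Step 6: cell (3,1)='.' (+4 fires, +5 burnt)
Step 7: cell (3,1)='.' (+1 fires, +4 burnt)
Step 8: cell (3,1)='.' (+1 fires, +1 burnt)
Step 9: cell (3,1)='.' (+0 fires, +1 burnt)
  fire out at step 9

2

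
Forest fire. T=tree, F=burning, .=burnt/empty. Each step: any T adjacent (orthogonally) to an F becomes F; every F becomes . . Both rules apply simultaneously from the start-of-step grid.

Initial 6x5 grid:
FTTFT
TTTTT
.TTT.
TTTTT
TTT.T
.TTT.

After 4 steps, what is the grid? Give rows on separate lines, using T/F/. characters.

Step 1: 5 trees catch fire, 2 burn out
  .FF.F
  FTTFT
  .TTT.
  TTTTT
  TTT.T
  .TTT.
Step 2: 4 trees catch fire, 5 burn out
  .....
  .FF.F
  .TTF.
  TTTTT
  TTT.T
  .TTT.
Step 3: 3 trees catch fire, 4 burn out
  .....
  .....
  .FF..
  TTTFT
  TTT.T
  .TTT.
Step 4: 3 trees catch fire, 3 burn out
  .....
  .....
  .....
  TFF.F
  TTT.T
  .TTT.

.....
.....
.....
TFF.F
TTT.T
.TTT.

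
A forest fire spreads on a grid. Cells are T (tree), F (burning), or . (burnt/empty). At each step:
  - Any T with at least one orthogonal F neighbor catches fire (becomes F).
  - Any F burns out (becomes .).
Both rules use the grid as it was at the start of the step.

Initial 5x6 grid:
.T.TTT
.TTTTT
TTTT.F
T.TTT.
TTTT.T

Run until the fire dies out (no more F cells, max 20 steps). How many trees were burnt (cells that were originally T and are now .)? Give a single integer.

Answer: 21

Derivation:
Step 1: +1 fires, +1 burnt (F count now 1)
Step 2: +2 fires, +1 burnt (F count now 2)
Step 3: +2 fires, +2 burnt (F count now 2)
Step 4: +3 fires, +2 burnt (F count now 3)
Step 5: +3 fires, +3 burnt (F count now 3)
Step 6: +5 fires, +3 burnt (F count now 5)
Step 7: +2 fires, +5 burnt (F count now 2)
Step 8: +2 fires, +2 burnt (F count now 2)
Step 9: +1 fires, +2 burnt (F count now 1)
Step 10: +0 fires, +1 burnt (F count now 0)
Fire out after step 10
Initially T: 22, now '.': 29
Total burnt (originally-T cells now '.'): 21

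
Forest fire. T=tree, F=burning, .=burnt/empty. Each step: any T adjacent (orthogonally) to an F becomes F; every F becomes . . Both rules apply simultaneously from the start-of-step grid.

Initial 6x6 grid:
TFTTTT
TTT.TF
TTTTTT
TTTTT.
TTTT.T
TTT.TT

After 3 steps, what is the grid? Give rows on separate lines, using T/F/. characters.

Step 1: 6 trees catch fire, 2 burn out
  F.FTTF
  TFT.F.
  TTTTTF
  TTTTT.
  TTTT.T
  TTT.TT
Step 2: 6 trees catch fire, 6 burn out
  ...FF.
  F.F...
  TFTTF.
  TTTTT.
  TTTT.T
  TTT.TT
Step 3: 5 trees catch fire, 6 burn out
  ......
  ......
  F.FF..
  TFTTF.
  TTTT.T
  TTT.TT

......
......
F.FF..
TFTTF.
TTTT.T
TTT.TT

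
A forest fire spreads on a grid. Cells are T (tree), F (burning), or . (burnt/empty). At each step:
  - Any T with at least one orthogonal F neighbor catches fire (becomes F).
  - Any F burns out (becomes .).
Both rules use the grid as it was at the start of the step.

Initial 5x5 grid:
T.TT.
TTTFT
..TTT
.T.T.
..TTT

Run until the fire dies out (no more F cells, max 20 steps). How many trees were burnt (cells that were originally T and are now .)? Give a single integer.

Answer: 14

Derivation:
Step 1: +4 fires, +1 burnt (F count now 4)
Step 2: +5 fires, +4 burnt (F count now 5)
Step 3: +2 fires, +5 burnt (F count now 2)
Step 4: +3 fires, +2 burnt (F count now 3)
Step 5: +0 fires, +3 burnt (F count now 0)
Fire out after step 5
Initially T: 15, now '.': 24
Total burnt (originally-T cells now '.'): 14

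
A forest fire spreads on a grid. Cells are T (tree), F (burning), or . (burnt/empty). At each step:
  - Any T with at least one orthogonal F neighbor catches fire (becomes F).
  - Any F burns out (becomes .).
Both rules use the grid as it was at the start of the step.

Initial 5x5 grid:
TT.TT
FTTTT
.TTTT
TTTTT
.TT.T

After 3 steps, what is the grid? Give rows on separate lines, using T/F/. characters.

Step 1: 2 trees catch fire, 1 burn out
  FT.TT
  .FTTT
  .TTTT
  TTTTT
  .TT.T
Step 2: 3 trees catch fire, 2 burn out
  .F.TT
  ..FTT
  .FTTT
  TTTTT
  .TT.T
Step 3: 3 trees catch fire, 3 burn out
  ...TT
  ...FT
  ..FTT
  TFTTT
  .TT.T

...TT
...FT
..FTT
TFTTT
.TT.T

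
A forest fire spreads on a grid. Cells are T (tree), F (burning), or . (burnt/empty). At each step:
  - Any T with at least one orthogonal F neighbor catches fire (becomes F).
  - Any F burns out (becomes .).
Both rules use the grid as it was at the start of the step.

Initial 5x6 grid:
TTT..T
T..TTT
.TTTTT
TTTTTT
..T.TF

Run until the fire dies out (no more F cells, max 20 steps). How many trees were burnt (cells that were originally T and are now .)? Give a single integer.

Step 1: +2 fires, +1 burnt (F count now 2)
Step 2: +2 fires, +2 burnt (F count now 2)
Step 3: +3 fires, +2 burnt (F count now 3)
Step 4: +4 fires, +3 burnt (F count now 4)
Step 5: +4 fires, +4 burnt (F count now 4)
Step 6: +2 fires, +4 burnt (F count now 2)
Step 7: +0 fires, +2 burnt (F count now 0)
Fire out after step 7
Initially T: 21, now '.': 26
Total burnt (originally-T cells now '.'): 17

Answer: 17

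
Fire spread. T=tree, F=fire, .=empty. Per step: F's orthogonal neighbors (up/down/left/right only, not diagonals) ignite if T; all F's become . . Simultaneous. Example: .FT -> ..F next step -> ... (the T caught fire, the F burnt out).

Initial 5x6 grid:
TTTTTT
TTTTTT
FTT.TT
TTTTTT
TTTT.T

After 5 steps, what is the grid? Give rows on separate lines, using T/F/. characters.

Step 1: 3 trees catch fire, 1 burn out
  TTTTTT
  FTTTTT
  .FT.TT
  FTTTTT
  TTTT.T
Step 2: 5 trees catch fire, 3 burn out
  FTTTTT
  .FTTTT
  ..F.TT
  .FTTTT
  FTTT.T
Step 3: 4 trees catch fire, 5 burn out
  .FTTTT
  ..FTTT
  ....TT
  ..FTTT
  .FTT.T
Step 4: 4 trees catch fire, 4 burn out
  ..FTTT
  ...FTT
  ....TT
  ...FTT
  ..FT.T
Step 5: 4 trees catch fire, 4 burn out
  ...FTT
  ....FT
  ....TT
  ....FT
  ...F.T

...FTT
....FT
....TT
....FT
...F.T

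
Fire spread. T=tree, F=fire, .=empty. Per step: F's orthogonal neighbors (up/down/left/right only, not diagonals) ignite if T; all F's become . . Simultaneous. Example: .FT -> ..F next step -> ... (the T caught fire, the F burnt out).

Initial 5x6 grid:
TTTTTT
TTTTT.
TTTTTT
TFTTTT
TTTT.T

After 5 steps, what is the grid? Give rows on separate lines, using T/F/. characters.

Step 1: 4 trees catch fire, 1 burn out
  TTTTTT
  TTTTT.
  TFTTTT
  F.FTTT
  TFTT.T
Step 2: 6 trees catch fire, 4 burn out
  TTTTTT
  TFTTT.
  F.FTTT
  ...FTT
  F.FT.T
Step 3: 6 trees catch fire, 6 burn out
  TFTTTT
  F.FTT.
  ...FTT
  ....FT
  ...F.T
Step 4: 5 trees catch fire, 6 burn out
  F.FTTT
  ...FT.
  ....FT
  .....F
  .....T
Step 5: 4 trees catch fire, 5 burn out
  ...FTT
  ....F.
  .....F
  ......
  .....F

...FTT
....F.
.....F
......
.....F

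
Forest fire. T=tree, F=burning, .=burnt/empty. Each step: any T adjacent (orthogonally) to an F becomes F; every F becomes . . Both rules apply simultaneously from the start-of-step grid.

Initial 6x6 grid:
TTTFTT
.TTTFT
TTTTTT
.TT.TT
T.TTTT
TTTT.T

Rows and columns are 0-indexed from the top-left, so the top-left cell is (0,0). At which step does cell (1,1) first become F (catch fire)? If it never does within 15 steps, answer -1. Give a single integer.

Step 1: cell (1,1)='T' (+5 fires, +2 burnt)
Step 2: cell (1,1)='T' (+6 fires, +5 burnt)
Step 3: cell (1,1)='F' (+5 fires, +6 burnt)
  -> target ignites at step 3
Step 4: cell (1,1)='.' (+4 fires, +5 burnt)
Step 5: cell (1,1)='.' (+5 fires, +4 burnt)
Step 6: cell (1,1)='.' (+1 fires, +5 burnt)
Step 7: cell (1,1)='.' (+1 fires, +1 burnt)
Step 8: cell (1,1)='.' (+1 fires, +1 burnt)
Step 9: cell (1,1)='.' (+1 fires, +1 burnt)
Step 10: cell (1,1)='.' (+0 fires, +1 burnt)
  fire out at step 10

3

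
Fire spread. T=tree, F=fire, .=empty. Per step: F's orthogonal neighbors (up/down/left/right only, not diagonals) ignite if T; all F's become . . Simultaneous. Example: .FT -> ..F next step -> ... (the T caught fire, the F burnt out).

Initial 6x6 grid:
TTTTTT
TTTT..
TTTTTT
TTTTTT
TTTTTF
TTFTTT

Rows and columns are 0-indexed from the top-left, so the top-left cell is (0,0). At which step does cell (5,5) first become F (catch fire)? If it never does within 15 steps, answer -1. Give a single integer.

Step 1: cell (5,5)='F' (+6 fires, +2 burnt)
  -> target ignites at step 1
Step 2: cell (5,5)='.' (+7 fires, +6 burnt)
Step 3: cell (5,5)='.' (+5 fires, +7 burnt)
Step 4: cell (5,5)='.' (+4 fires, +5 burnt)
Step 5: cell (5,5)='.' (+4 fires, +4 burnt)
Step 6: cell (5,5)='.' (+3 fires, +4 burnt)
Step 7: cell (5,5)='.' (+2 fires, +3 burnt)
Step 8: cell (5,5)='.' (+1 fires, +2 burnt)
Step 9: cell (5,5)='.' (+0 fires, +1 burnt)
  fire out at step 9

1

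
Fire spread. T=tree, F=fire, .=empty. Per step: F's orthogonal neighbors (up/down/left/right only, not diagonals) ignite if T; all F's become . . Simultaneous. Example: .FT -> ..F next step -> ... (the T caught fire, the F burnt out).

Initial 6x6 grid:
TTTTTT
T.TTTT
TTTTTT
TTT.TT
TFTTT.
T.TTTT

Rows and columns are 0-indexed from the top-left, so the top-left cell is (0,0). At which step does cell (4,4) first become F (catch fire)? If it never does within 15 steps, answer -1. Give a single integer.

Step 1: cell (4,4)='T' (+3 fires, +1 burnt)
Step 2: cell (4,4)='T' (+6 fires, +3 burnt)
Step 3: cell (4,4)='F' (+4 fires, +6 burnt)
  -> target ignites at step 3
Step 4: cell (4,4)='.' (+5 fires, +4 burnt)
Step 5: cell (4,4)='.' (+6 fires, +5 burnt)
Step 6: cell (4,4)='.' (+4 fires, +6 burnt)
Step 7: cell (4,4)='.' (+2 fires, +4 burnt)
Step 8: cell (4,4)='.' (+1 fires, +2 burnt)
Step 9: cell (4,4)='.' (+0 fires, +1 burnt)
  fire out at step 9

3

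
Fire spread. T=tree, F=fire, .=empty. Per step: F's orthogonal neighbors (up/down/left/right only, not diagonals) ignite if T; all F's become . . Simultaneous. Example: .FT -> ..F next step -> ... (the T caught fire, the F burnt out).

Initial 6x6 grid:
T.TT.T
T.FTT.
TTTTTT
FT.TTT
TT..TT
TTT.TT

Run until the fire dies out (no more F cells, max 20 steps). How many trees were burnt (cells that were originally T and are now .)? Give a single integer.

Step 1: +6 fires, +2 burnt (F count now 6)
Step 2: +7 fires, +6 burnt (F count now 7)
Step 3: +4 fires, +7 burnt (F count now 4)
Step 4: +3 fires, +4 burnt (F count now 3)
Step 5: +2 fires, +3 burnt (F count now 2)
Step 6: +2 fires, +2 burnt (F count now 2)
Step 7: +1 fires, +2 burnt (F count now 1)
Step 8: +0 fires, +1 burnt (F count now 0)
Fire out after step 8
Initially T: 26, now '.': 35
Total burnt (originally-T cells now '.'): 25

Answer: 25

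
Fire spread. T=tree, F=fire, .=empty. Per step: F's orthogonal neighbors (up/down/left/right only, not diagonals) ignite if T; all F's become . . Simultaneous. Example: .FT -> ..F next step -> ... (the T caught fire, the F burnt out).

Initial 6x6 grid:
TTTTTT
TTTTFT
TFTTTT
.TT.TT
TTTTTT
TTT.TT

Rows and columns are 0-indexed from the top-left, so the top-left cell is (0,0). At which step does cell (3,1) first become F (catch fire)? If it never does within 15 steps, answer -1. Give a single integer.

Step 1: cell (3,1)='F' (+8 fires, +2 burnt)
  -> target ignites at step 1
Step 2: cell (3,1)='.' (+10 fires, +8 burnt)
Step 3: cell (3,1)='.' (+7 fires, +10 burnt)
Step 4: cell (3,1)='.' (+5 fires, +7 burnt)
Step 5: cell (3,1)='.' (+1 fires, +5 burnt)
Step 6: cell (3,1)='.' (+0 fires, +1 burnt)
  fire out at step 6

1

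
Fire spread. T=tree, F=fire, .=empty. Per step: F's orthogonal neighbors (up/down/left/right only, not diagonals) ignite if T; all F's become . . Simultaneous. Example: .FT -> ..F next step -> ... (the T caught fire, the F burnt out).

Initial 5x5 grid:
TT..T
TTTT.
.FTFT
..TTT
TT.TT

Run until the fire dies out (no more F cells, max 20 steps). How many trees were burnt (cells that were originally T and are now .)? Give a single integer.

Answer: 13

Derivation:
Step 1: +5 fires, +2 burnt (F count now 5)
Step 2: +6 fires, +5 burnt (F count now 6)
Step 3: +2 fires, +6 burnt (F count now 2)
Step 4: +0 fires, +2 burnt (F count now 0)
Fire out after step 4
Initially T: 16, now '.': 22
Total burnt (originally-T cells now '.'): 13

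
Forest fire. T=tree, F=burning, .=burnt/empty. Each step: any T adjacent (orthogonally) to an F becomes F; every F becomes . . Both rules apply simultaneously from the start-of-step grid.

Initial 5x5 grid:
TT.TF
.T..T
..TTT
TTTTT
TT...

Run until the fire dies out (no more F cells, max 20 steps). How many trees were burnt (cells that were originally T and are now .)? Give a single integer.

Step 1: +2 fires, +1 burnt (F count now 2)
Step 2: +1 fires, +2 burnt (F count now 1)
Step 3: +2 fires, +1 burnt (F count now 2)
Step 4: +2 fires, +2 burnt (F count now 2)
Step 5: +1 fires, +2 burnt (F count now 1)
Step 6: +1 fires, +1 burnt (F count now 1)
Step 7: +2 fires, +1 burnt (F count now 2)
Step 8: +1 fires, +2 burnt (F count now 1)
Step 9: +0 fires, +1 burnt (F count now 0)
Fire out after step 9
Initially T: 15, now '.': 22
Total burnt (originally-T cells now '.'): 12

Answer: 12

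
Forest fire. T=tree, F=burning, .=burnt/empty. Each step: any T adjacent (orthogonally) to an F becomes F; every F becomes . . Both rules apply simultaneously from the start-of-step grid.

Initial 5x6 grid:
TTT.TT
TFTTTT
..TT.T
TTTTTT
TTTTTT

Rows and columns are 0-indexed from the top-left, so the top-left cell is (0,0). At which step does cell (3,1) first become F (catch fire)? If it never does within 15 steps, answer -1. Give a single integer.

Step 1: cell (3,1)='T' (+3 fires, +1 burnt)
Step 2: cell (3,1)='T' (+4 fires, +3 burnt)
Step 3: cell (3,1)='T' (+3 fires, +4 burnt)
Step 4: cell (3,1)='F' (+5 fires, +3 burnt)
  -> target ignites at step 4
Step 5: cell (3,1)='.' (+6 fires, +5 burnt)
Step 6: cell (3,1)='.' (+3 fires, +6 burnt)
Step 7: cell (3,1)='.' (+1 fires, +3 burnt)
Step 8: cell (3,1)='.' (+0 fires, +1 burnt)
  fire out at step 8

4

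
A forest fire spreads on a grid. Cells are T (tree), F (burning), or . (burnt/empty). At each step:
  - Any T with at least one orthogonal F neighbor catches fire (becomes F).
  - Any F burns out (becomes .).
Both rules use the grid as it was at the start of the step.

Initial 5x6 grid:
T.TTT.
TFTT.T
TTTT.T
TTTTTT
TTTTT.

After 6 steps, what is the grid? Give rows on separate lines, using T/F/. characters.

Step 1: 3 trees catch fire, 1 burn out
  T.TTT.
  F.FT.T
  TFTT.T
  TTTTTT
  TTTTT.
Step 2: 6 trees catch fire, 3 burn out
  F.FTT.
  ...F.T
  F.FT.T
  TFTTTT
  TTTTT.
Step 3: 5 trees catch fire, 6 burn out
  ...FT.
  .....T
  ...F.T
  F.FTTT
  TFTTT.
Step 4: 4 trees catch fire, 5 burn out
  ....F.
  .....T
  .....T
  ...FTT
  F.FTT.
Step 5: 2 trees catch fire, 4 burn out
  ......
  .....T
  .....T
  ....FT
  ...FT.
Step 6: 2 trees catch fire, 2 burn out
  ......
  .....T
  .....T
  .....F
  ....F.

......
.....T
.....T
.....F
....F.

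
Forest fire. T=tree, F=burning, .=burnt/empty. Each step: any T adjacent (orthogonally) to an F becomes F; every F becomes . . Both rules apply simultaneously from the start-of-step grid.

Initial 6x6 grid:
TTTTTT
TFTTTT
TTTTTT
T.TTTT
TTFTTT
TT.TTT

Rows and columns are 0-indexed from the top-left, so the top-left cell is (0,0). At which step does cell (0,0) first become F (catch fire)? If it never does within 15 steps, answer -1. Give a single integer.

Step 1: cell (0,0)='T' (+7 fires, +2 burnt)
Step 2: cell (0,0)='F' (+10 fires, +7 burnt)
  -> target ignites at step 2
Step 3: cell (0,0)='.' (+8 fires, +10 burnt)
Step 4: cell (0,0)='.' (+5 fires, +8 burnt)
Step 5: cell (0,0)='.' (+2 fires, +5 burnt)
Step 6: cell (0,0)='.' (+0 fires, +2 burnt)
  fire out at step 6

2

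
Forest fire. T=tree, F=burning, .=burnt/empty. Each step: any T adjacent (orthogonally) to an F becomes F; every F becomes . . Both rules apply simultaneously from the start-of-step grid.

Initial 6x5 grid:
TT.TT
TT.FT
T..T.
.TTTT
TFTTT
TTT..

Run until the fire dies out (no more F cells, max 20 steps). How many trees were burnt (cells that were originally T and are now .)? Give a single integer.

Step 1: +7 fires, +2 burnt (F count now 7)
Step 2: +6 fires, +7 burnt (F count now 6)
Step 3: +2 fires, +6 burnt (F count now 2)
Step 4: +0 fires, +2 burnt (F count now 0)
Fire out after step 4
Initially T: 20, now '.': 25
Total burnt (originally-T cells now '.'): 15

Answer: 15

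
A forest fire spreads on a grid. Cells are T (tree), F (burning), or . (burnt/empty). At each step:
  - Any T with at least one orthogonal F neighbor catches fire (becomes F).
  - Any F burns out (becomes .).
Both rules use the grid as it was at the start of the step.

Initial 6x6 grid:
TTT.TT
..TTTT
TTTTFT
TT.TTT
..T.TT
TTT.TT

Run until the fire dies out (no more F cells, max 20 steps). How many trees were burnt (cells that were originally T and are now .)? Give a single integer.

Step 1: +4 fires, +1 burnt (F count now 4)
Step 2: +7 fires, +4 burnt (F count now 7)
Step 3: +5 fires, +7 burnt (F count now 5)
Step 4: +4 fires, +5 burnt (F count now 4)
Step 5: +2 fires, +4 burnt (F count now 2)
Step 6: +1 fires, +2 burnt (F count now 1)
Step 7: +0 fires, +1 burnt (F count now 0)
Fire out after step 7
Initially T: 27, now '.': 32
Total burnt (originally-T cells now '.'): 23

Answer: 23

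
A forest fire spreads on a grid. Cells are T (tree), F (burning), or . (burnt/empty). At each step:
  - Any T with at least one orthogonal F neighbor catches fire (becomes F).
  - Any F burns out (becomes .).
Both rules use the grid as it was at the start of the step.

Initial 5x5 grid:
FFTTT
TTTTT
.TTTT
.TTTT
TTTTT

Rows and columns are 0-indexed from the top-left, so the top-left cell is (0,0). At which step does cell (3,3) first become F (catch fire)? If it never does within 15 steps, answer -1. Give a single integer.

Step 1: cell (3,3)='T' (+3 fires, +2 burnt)
Step 2: cell (3,3)='T' (+3 fires, +3 burnt)
Step 3: cell (3,3)='T' (+4 fires, +3 burnt)
Step 4: cell (3,3)='T' (+4 fires, +4 burnt)
Step 5: cell (3,3)='F' (+4 fires, +4 burnt)
  -> target ignites at step 5
Step 6: cell (3,3)='.' (+2 fires, +4 burnt)
Step 7: cell (3,3)='.' (+1 fires, +2 burnt)
Step 8: cell (3,3)='.' (+0 fires, +1 burnt)
  fire out at step 8

5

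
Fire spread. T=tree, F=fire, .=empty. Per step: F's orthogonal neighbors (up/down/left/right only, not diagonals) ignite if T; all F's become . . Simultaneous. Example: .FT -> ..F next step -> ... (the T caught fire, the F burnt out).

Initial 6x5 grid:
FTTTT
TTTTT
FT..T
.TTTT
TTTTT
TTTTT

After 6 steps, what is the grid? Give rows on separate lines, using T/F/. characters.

Step 1: 3 trees catch fire, 2 burn out
  .FTTT
  FTTTT
  .F..T
  .TTTT
  TTTTT
  TTTTT
Step 2: 3 trees catch fire, 3 burn out
  ..FTT
  .FTTT
  ....T
  .FTTT
  TTTTT
  TTTTT
Step 3: 4 trees catch fire, 3 burn out
  ...FT
  ..FTT
  ....T
  ..FTT
  TFTTT
  TTTTT
Step 4: 6 trees catch fire, 4 burn out
  ....F
  ...FT
  ....T
  ...FT
  F.FTT
  TFTTT
Step 5: 5 trees catch fire, 6 burn out
  .....
  ....F
  ....T
  ....F
  ...FT
  F.FTT
Step 6: 3 trees catch fire, 5 burn out
  .....
  .....
  ....F
  .....
  ....F
  ...FT

.....
.....
....F
.....
....F
...FT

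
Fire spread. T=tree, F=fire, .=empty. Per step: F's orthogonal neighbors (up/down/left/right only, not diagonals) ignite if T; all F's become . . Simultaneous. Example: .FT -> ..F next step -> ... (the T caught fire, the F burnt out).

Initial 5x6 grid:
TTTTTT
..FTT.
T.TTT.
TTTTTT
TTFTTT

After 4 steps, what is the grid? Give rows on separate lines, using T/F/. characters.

Step 1: 6 trees catch fire, 2 burn out
  TTFTTT
  ...FT.
  T.FTT.
  TTFTTT
  TF.FTT
Step 2: 8 trees catch fire, 6 burn out
  TF.FTT
  ....F.
  T..FT.
  TF.FTT
  F...FT
Step 3: 6 trees catch fire, 8 burn out
  F...FT
  ......
  T...F.
  F...FT
  .....F
Step 4: 3 trees catch fire, 6 burn out
  .....F
  ......
  F.....
  .....F
  ......

.....F
......
F.....
.....F
......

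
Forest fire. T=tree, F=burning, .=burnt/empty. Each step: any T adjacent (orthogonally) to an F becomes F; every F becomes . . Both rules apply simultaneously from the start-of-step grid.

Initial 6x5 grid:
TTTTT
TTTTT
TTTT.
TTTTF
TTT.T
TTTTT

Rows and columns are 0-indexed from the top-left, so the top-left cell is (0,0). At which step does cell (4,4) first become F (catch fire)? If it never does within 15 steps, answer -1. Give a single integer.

Step 1: cell (4,4)='F' (+2 fires, +1 burnt)
  -> target ignites at step 1
Step 2: cell (4,4)='.' (+3 fires, +2 burnt)
Step 3: cell (4,4)='.' (+5 fires, +3 burnt)
Step 4: cell (4,4)='.' (+7 fires, +5 burnt)
Step 5: cell (4,4)='.' (+6 fires, +7 burnt)
Step 6: cell (4,4)='.' (+3 fires, +6 burnt)
Step 7: cell (4,4)='.' (+1 fires, +3 burnt)
Step 8: cell (4,4)='.' (+0 fires, +1 burnt)
  fire out at step 8

1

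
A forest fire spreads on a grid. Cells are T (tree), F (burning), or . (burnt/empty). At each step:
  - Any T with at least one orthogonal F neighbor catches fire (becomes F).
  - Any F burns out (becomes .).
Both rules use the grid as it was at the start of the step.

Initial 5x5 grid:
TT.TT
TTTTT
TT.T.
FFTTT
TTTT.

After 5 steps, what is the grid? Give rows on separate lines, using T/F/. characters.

Step 1: 5 trees catch fire, 2 burn out
  TT.TT
  TTTTT
  FF.T.
  ..FTT
  FFTT.
Step 2: 4 trees catch fire, 5 burn out
  TT.TT
  FFTTT
  ...T.
  ...FT
  ..FT.
Step 3: 6 trees catch fire, 4 burn out
  FF.TT
  ..FTT
  ...F.
  ....F
  ...F.
Step 4: 1 trees catch fire, 6 burn out
  ...TT
  ...FT
  .....
  .....
  .....
Step 5: 2 trees catch fire, 1 burn out
  ...FT
  ....F
  .....
  .....
  .....

...FT
....F
.....
.....
.....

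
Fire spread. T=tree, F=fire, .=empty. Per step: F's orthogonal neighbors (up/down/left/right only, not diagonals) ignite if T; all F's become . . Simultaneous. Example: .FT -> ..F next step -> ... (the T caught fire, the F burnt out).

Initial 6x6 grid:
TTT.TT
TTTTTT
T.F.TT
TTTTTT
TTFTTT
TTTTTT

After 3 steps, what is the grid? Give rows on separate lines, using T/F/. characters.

Step 1: 5 trees catch fire, 2 burn out
  TTT.TT
  TTFTTT
  T...TT
  TTFTTT
  TF.FTT
  TTFTTT
Step 2: 9 trees catch fire, 5 burn out
  TTF.TT
  TF.FTT
  T...TT
  TF.FTT
  F...FT
  TF.FTT
Step 3: 8 trees catch fire, 9 burn out
  TF..TT
  F...FT
  T...TT
  F...FT
  .....F
  F...FT

TF..TT
F...FT
T...TT
F...FT
.....F
F...FT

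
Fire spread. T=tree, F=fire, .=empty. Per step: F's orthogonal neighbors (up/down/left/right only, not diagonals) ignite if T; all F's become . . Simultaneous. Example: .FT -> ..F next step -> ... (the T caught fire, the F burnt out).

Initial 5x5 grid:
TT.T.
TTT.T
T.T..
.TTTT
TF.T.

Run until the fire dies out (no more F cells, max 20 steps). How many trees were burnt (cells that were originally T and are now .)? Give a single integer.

Answer: 13

Derivation:
Step 1: +2 fires, +1 burnt (F count now 2)
Step 2: +1 fires, +2 burnt (F count now 1)
Step 3: +2 fires, +1 burnt (F count now 2)
Step 4: +3 fires, +2 burnt (F count now 3)
Step 5: +1 fires, +3 burnt (F count now 1)
Step 6: +2 fires, +1 burnt (F count now 2)
Step 7: +2 fires, +2 burnt (F count now 2)
Step 8: +0 fires, +2 burnt (F count now 0)
Fire out after step 8
Initially T: 15, now '.': 23
Total burnt (originally-T cells now '.'): 13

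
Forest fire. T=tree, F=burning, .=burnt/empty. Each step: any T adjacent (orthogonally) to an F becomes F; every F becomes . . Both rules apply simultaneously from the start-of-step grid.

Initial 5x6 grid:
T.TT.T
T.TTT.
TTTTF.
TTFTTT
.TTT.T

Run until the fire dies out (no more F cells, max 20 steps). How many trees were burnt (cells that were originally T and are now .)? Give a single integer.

Step 1: +7 fires, +2 burnt (F count now 7)
Step 2: +7 fires, +7 burnt (F count now 7)
Step 3: +4 fires, +7 burnt (F count now 4)
Step 4: +1 fires, +4 burnt (F count now 1)
Step 5: +1 fires, +1 burnt (F count now 1)
Step 6: +0 fires, +1 burnt (F count now 0)
Fire out after step 6
Initially T: 21, now '.': 29
Total burnt (originally-T cells now '.'): 20

Answer: 20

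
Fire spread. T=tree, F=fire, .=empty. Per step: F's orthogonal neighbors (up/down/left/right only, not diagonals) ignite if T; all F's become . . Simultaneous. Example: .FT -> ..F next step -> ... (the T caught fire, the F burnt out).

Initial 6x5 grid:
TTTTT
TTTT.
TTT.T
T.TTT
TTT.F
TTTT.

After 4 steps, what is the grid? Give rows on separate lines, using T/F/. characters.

Step 1: 1 trees catch fire, 1 burn out
  TTTTT
  TTTT.
  TTT.T
  T.TTF
  TTT..
  TTTT.
Step 2: 2 trees catch fire, 1 burn out
  TTTTT
  TTTT.
  TTT.F
  T.TF.
  TTT..
  TTTT.
Step 3: 1 trees catch fire, 2 burn out
  TTTTT
  TTTT.
  TTT..
  T.F..
  TTT..
  TTTT.
Step 4: 2 trees catch fire, 1 burn out
  TTTTT
  TTTT.
  TTF..
  T....
  TTF..
  TTTT.

TTTTT
TTTT.
TTF..
T....
TTF..
TTTT.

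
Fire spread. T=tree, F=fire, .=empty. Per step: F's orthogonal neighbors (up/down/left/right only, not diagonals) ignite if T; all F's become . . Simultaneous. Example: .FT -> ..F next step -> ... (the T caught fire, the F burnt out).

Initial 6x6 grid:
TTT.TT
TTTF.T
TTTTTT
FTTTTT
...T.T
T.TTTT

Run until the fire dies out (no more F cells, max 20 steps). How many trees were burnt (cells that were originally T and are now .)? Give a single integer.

Step 1: +4 fires, +2 burnt (F count now 4)
Step 2: +8 fires, +4 burnt (F count now 8)
Step 3: +5 fires, +8 burnt (F count now 5)
Step 4: +3 fires, +5 burnt (F count now 3)
Step 5: +4 fires, +3 burnt (F count now 4)
Step 6: +2 fires, +4 burnt (F count now 2)
Step 7: +0 fires, +2 burnt (F count now 0)
Fire out after step 7
Initially T: 27, now '.': 35
Total burnt (originally-T cells now '.'): 26

Answer: 26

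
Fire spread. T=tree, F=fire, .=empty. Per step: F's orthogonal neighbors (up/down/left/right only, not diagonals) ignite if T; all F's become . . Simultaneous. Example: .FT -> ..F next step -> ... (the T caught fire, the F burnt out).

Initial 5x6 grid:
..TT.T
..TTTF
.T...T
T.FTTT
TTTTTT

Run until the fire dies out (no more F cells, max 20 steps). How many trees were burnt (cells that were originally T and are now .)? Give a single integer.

Answer: 17

Derivation:
Step 1: +5 fires, +2 burnt (F count now 5)
Step 2: +5 fires, +5 burnt (F count now 5)
Step 3: +5 fires, +5 burnt (F count now 5)
Step 4: +2 fires, +5 burnt (F count now 2)
Step 5: +0 fires, +2 burnt (F count now 0)
Fire out after step 5
Initially T: 18, now '.': 29
Total burnt (originally-T cells now '.'): 17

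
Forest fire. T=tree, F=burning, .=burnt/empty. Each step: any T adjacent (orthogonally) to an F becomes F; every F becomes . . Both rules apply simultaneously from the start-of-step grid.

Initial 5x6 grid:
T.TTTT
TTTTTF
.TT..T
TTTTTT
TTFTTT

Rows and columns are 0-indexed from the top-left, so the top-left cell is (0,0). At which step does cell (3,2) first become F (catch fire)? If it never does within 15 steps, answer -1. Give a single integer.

Step 1: cell (3,2)='F' (+6 fires, +2 burnt)
  -> target ignites at step 1
Step 2: cell (3,2)='.' (+8 fires, +6 burnt)
Step 3: cell (3,2)='.' (+6 fires, +8 burnt)
Step 4: cell (3,2)='.' (+2 fires, +6 burnt)
Step 5: cell (3,2)='.' (+1 fires, +2 burnt)
Step 6: cell (3,2)='.' (+1 fires, +1 burnt)
Step 7: cell (3,2)='.' (+0 fires, +1 burnt)
  fire out at step 7

1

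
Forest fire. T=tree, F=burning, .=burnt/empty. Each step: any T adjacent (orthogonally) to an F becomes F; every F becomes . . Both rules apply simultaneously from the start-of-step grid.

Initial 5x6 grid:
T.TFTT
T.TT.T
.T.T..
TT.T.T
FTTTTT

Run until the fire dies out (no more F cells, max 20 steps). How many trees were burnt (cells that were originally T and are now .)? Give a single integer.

Step 1: +5 fires, +2 burnt (F count now 5)
Step 2: +5 fires, +5 burnt (F count now 5)
Step 3: +4 fires, +5 burnt (F count now 4)
Step 4: +1 fires, +4 burnt (F count now 1)
Step 5: +1 fires, +1 burnt (F count now 1)
Step 6: +1 fires, +1 burnt (F count now 1)
Step 7: +0 fires, +1 burnt (F count now 0)
Fire out after step 7
Initially T: 19, now '.': 28
Total burnt (originally-T cells now '.'): 17

Answer: 17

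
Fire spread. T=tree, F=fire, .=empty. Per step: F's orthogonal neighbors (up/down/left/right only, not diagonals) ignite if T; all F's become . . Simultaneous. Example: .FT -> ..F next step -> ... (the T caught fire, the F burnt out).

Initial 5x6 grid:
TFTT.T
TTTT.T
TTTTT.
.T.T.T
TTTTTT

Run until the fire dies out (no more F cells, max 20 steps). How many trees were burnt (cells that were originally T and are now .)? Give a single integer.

Answer: 21

Derivation:
Step 1: +3 fires, +1 burnt (F count now 3)
Step 2: +4 fires, +3 burnt (F count now 4)
Step 3: +4 fires, +4 burnt (F count now 4)
Step 4: +2 fires, +4 burnt (F count now 2)
Step 5: +4 fires, +2 burnt (F count now 4)
Step 6: +1 fires, +4 burnt (F count now 1)
Step 7: +1 fires, +1 burnt (F count now 1)
Step 8: +1 fires, +1 burnt (F count now 1)
Step 9: +1 fires, +1 burnt (F count now 1)
Step 10: +0 fires, +1 burnt (F count now 0)
Fire out after step 10
Initially T: 23, now '.': 28
Total burnt (originally-T cells now '.'): 21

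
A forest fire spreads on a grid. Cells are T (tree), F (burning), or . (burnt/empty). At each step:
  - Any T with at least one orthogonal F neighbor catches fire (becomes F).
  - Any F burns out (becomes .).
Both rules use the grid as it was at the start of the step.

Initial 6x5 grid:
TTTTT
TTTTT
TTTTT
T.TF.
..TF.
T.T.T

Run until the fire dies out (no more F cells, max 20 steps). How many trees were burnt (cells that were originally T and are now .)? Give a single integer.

Answer: 19

Derivation:
Step 1: +3 fires, +2 burnt (F count now 3)
Step 2: +4 fires, +3 burnt (F count now 4)
Step 3: +4 fires, +4 burnt (F count now 4)
Step 4: +4 fires, +4 burnt (F count now 4)
Step 5: +3 fires, +4 burnt (F count now 3)
Step 6: +1 fires, +3 burnt (F count now 1)
Step 7: +0 fires, +1 burnt (F count now 0)
Fire out after step 7
Initially T: 21, now '.': 28
Total burnt (originally-T cells now '.'): 19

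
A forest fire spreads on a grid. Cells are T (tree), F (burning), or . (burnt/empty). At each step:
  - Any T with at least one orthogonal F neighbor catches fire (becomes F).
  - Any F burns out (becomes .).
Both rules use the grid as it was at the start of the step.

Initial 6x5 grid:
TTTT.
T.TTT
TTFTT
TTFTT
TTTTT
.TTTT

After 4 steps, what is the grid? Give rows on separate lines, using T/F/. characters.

Step 1: 6 trees catch fire, 2 burn out
  TTTT.
  T.FTT
  TF.FT
  TF.FT
  TTFTT
  .TTTT
Step 2: 9 trees catch fire, 6 burn out
  TTFT.
  T..FT
  F...F
  F...F
  TF.FT
  .TFTT
Step 3: 8 trees catch fire, 9 burn out
  TF.F.
  F...F
  .....
  .....
  F...F
  .F.FT
Step 4: 2 trees catch fire, 8 burn out
  F....
  .....
  .....
  .....
  .....
  ....F

F....
.....
.....
.....
.....
....F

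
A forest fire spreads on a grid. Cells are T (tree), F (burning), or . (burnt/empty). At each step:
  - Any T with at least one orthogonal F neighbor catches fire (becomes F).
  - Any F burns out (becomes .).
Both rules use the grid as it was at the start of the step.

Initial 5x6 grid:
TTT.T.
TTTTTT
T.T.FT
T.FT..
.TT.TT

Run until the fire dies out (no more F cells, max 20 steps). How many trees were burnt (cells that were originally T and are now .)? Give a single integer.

Answer: 17

Derivation:
Step 1: +5 fires, +2 burnt (F count now 5)
Step 2: +5 fires, +5 burnt (F count now 5)
Step 3: +2 fires, +5 burnt (F count now 2)
Step 4: +2 fires, +2 burnt (F count now 2)
Step 5: +2 fires, +2 burnt (F count now 2)
Step 6: +1 fires, +2 burnt (F count now 1)
Step 7: +0 fires, +1 burnt (F count now 0)
Fire out after step 7
Initially T: 19, now '.': 28
Total burnt (originally-T cells now '.'): 17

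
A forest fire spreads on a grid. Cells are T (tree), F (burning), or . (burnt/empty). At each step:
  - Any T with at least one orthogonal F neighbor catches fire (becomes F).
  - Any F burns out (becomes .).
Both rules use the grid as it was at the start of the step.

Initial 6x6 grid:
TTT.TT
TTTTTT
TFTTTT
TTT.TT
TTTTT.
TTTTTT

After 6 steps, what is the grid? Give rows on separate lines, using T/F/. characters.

Step 1: 4 trees catch fire, 1 burn out
  TTT.TT
  TFTTTT
  F.FTTT
  TFT.TT
  TTTTT.
  TTTTTT
Step 2: 7 trees catch fire, 4 burn out
  TFT.TT
  F.FTTT
  ...FTT
  F.F.TT
  TFTTT.
  TTTTTT
Step 3: 7 trees catch fire, 7 burn out
  F.F.TT
  ...FTT
  ....FT
  ....TT
  F.FTT.
  TFTTTT
Step 4: 6 trees catch fire, 7 burn out
  ....TT
  ....FT
  .....F
  ....FT
  ...FT.
  F.FTTT
Step 5: 5 trees catch fire, 6 burn out
  ....FT
  .....F
  ......
  .....F
  ....F.
  ...FTT
Step 6: 2 trees catch fire, 5 burn out
  .....F
  ......
  ......
  ......
  ......
  ....FT

.....F
......
......
......
......
....FT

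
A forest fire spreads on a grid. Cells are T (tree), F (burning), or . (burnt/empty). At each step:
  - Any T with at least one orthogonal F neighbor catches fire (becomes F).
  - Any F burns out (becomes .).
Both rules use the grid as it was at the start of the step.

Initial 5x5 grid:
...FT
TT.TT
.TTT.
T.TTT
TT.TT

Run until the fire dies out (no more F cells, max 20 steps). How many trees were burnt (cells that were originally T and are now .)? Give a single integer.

Step 1: +2 fires, +1 burnt (F count now 2)
Step 2: +2 fires, +2 burnt (F count now 2)
Step 3: +2 fires, +2 burnt (F count now 2)
Step 4: +4 fires, +2 burnt (F count now 4)
Step 5: +2 fires, +4 burnt (F count now 2)
Step 6: +1 fires, +2 burnt (F count now 1)
Step 7: +0 fires, +1 burnt (F count now 0)
Fire out after step 7
Initially T: 16, now '.': 22
Total burnt (originally-T cells now '.'): 13

Answer: 13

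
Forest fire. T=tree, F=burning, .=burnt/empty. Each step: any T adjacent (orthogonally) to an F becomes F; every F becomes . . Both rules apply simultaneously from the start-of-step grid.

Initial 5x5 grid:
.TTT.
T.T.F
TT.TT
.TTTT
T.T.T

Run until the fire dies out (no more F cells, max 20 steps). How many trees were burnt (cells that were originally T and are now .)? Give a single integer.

Answer: 11

Derivation:
Step 1: +1 fires, +1 burnt (F count now 1)
Step 2: +2 fires, +1 burnt (F count now 2)
Step 3: +2 fires, +2 burnt (F count now 2)
Step 4: +1 fires, +2 burnt (F count now 1)
Step 5: +2 fires, +1 burnt (F count now 2)
Step 6: +1 fires, +2 burnt (F count now 1)
Step 7: +1 fires, +1 burnt (F count now 1)
Step 8: +1 fires, +1 burnt (F count now 1)
Step 9: +0 fires, +1 burnt (F count now 0)
Fire out after step 9
Initially T: 16, now '.': 20
Total burnt (originally-T cells now '.'): 11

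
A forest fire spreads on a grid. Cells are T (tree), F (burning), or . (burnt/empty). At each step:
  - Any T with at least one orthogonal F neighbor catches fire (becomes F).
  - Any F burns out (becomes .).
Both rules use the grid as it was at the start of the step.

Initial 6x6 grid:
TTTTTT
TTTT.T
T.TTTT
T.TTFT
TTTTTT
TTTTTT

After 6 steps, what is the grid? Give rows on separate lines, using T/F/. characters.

Step 1: 4 trees catch fire, 1 burn out
  TTTTTT
  TTTT.T
  T.TTFT
  T.TF.F
  TTTTFT
  TTTTTT
Step 2: 6 trees catch fire, 4 burn out
  TTTTTT
  TTTT.T
  T.TF.F
  T.F...
  TTTF.F
  TTTTFT
Step 3: 6 trees catch fire, 6 burn out
  TTTTTT
  TTTF.F
  T.F...
  T.....
  TTF...
  TTTF.F
Step 4: 5 trees catch fire, 6 burn out
  TTTFTF
  TTF...
  T.....
  T.....
  TF....
  TTF...
Step 5: 5 trees catch fire, 5 burn out
  TTF.F.
  TF....
  T.....
  T.....
  F.....
  TF....
Step 6: 4 trees catch fire, 5 burn out
  TF....
  F.....
  T.....
  F.....
  ......
  F.....

TF....
F.....
T.....
F.....
......
F.....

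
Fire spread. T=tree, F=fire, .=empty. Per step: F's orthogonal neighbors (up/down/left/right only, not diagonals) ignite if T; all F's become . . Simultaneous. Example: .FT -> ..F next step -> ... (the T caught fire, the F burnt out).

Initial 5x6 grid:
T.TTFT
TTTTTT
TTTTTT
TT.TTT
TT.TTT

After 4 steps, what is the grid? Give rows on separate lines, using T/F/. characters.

Step 1: 3 trees catch fire, 1 burn out
  T.TF.F
  TTTTFT
  TTTTTT
  TT.TTT
  TT.TTT
Step 2: 4 trees catch fire, 3 burn out
  T.F...
  TTTF.F
  TTTTFT
  TT.TTT
  TT.TTT
Step 3: 4 trees catch fire, 4 burn out
  T.....
  TTF...
  TTTF.F
  TT.TFT
  TT.TTT
Step 4: 5 trees catch fire, 4 burn out
  T.....
  TF....
  TTF...
  TT.F.F
  TT.TFT

T.....
TF....
TTF...
TT.F.F
TT.TFT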